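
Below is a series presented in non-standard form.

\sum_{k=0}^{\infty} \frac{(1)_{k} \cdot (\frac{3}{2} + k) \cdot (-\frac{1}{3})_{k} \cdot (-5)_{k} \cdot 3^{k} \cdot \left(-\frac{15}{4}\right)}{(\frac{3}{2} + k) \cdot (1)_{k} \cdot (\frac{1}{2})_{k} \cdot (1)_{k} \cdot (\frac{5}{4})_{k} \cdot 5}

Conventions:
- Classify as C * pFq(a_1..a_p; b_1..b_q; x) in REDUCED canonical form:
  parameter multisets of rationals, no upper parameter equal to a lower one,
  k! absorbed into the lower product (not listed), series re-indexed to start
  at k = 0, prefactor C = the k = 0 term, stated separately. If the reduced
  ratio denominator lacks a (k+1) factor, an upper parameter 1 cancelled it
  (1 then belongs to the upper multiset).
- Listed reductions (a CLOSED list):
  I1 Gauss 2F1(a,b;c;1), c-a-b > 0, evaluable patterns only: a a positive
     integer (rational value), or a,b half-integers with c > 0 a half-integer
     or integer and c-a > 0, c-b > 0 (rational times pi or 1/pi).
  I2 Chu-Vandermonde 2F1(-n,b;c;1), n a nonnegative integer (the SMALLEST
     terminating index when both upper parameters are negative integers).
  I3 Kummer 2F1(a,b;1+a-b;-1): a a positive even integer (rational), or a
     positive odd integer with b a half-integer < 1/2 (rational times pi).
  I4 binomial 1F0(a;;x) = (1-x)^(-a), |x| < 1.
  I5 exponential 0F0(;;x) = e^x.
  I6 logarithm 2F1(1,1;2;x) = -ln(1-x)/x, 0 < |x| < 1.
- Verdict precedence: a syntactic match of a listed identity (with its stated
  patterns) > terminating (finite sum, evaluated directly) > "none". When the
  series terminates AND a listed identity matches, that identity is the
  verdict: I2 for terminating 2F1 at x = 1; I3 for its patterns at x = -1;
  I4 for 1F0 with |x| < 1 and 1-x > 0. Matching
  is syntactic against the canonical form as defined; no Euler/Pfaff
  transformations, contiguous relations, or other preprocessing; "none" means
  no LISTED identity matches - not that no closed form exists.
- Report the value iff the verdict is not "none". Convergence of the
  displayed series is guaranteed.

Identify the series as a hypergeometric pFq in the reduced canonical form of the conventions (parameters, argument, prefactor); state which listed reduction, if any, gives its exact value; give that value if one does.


Prefactor -\frac{3}{4}, argument 3: 2F2 with upper {-5, -\frac{1}{3}} over lower {\frac{1}{2}, \frac{5}{4}}. Verdict: terminating - upper parameter -5 makes this a finite sum (last index 5), evaluated exactly. Value: -\frac{155138593}{52628940}.

The tell: with t_0 = -\frac{3}{4}, (1)_k (C = -3/4) is k! itself.
Step ratio: r(k) = 3 * (k-5) (k-\frac{1}{3}) / [(k+\frac{1}{2}) (k+\frac{5}{4}) (k+1)] - rational in k, leading ratio 3; with t_0 = -\frac{3}{4}, classification follows.


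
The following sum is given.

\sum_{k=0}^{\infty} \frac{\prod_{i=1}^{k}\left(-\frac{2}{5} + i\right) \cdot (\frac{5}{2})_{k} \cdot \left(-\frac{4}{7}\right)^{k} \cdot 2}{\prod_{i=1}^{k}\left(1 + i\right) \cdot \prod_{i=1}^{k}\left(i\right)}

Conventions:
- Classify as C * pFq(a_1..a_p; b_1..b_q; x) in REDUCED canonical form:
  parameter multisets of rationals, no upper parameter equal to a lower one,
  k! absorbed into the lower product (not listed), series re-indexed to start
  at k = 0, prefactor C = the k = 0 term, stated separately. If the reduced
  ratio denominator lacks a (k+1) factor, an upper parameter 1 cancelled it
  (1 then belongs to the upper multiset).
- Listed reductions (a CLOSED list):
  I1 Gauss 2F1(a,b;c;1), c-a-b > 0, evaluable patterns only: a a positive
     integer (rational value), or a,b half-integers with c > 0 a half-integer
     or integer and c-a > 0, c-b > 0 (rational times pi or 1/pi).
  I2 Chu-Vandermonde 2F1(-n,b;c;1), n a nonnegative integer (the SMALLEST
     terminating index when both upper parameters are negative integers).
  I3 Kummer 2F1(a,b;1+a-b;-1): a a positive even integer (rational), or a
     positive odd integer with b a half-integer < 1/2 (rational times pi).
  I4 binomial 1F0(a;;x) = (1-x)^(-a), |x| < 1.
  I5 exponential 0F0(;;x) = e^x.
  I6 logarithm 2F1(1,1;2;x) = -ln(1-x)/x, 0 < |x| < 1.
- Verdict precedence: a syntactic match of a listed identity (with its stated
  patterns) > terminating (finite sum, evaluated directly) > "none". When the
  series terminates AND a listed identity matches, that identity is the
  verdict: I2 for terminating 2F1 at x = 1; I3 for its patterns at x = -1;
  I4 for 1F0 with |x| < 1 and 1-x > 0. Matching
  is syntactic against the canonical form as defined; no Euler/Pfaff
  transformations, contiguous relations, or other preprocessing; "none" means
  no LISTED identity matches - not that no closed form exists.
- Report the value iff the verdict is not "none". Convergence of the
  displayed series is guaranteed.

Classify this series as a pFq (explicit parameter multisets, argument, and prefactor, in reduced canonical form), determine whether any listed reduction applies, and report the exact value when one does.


The tell: t_0 = 2 here, and the running product (prefactor 2) telescopes to a rising factorial.
Ratio: r(k) = -\frac{4}{7} * (k+\frac{3}{5}) (k+\frac{5}{2}) / [(k+2) (k+1)] - rational in k. x = -\frac{4}{7}; t_0 = 2; negate the roots.

Prefactor 2, argument -\frac{4}{7}: 2F1 with upper {\frac{3}{5}, \frac{5}{2}} over lower {2}. Verdict: none - at argument -\frac{4}{7} the multisets {\frac{3}{5}, \frac{5}{2}} ; {2} match no listed identity.


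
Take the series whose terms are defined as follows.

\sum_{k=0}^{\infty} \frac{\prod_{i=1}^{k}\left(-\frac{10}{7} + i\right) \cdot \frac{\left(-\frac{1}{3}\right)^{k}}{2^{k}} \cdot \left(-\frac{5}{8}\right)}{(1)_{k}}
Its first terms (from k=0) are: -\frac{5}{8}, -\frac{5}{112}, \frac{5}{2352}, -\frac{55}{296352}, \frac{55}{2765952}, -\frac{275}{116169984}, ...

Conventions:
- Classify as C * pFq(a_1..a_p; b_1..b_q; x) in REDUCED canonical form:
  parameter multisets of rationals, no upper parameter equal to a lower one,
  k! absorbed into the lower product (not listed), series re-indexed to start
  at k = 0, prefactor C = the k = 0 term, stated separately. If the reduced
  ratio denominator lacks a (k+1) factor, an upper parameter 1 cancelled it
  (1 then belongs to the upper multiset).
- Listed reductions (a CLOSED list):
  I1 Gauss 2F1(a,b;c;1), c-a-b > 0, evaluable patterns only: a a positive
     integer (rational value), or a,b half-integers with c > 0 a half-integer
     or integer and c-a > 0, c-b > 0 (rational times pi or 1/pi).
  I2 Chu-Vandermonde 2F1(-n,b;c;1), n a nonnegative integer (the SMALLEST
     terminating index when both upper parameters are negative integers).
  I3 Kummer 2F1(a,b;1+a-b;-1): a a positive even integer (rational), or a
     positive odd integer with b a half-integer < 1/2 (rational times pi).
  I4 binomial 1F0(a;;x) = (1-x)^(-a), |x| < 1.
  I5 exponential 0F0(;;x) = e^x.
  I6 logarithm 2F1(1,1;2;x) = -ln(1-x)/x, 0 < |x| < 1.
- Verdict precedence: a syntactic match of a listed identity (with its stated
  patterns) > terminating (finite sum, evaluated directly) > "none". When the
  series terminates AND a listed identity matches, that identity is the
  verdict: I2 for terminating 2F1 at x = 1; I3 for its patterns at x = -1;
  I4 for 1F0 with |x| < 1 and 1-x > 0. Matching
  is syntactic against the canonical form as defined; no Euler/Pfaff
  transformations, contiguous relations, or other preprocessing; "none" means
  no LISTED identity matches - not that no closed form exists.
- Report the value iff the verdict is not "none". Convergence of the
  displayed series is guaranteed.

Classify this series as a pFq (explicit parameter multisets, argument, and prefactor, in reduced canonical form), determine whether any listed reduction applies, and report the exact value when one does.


With C = -\frac{5}{8}: the canonical form is 1F0(-\frac{3}{7}; -; -\frac{1}{6}). Verdict (x = -\frac{1}{6}): the binomial series (I4) applies (the 1F0 binomial series: exponent 3/7, x = -\frac{1}{6}). Sum: \left(-\frac{5}{8}\right) \cdot \left(\frac{7}{6}\right)^{\frac{3}{7}}.

Key observation: x = -\frac{1}{6} and (1)_k (prefactor -5/8) is k! itself.
Consecutive-term ratio: r(k) = -\frac{1}{6} * (k-\frac{3}{7}) / [(k+1)] - rational in k, leading ratio -\frac{1}{6}; with t_0 = -\frac{5}{8}, classification follows.


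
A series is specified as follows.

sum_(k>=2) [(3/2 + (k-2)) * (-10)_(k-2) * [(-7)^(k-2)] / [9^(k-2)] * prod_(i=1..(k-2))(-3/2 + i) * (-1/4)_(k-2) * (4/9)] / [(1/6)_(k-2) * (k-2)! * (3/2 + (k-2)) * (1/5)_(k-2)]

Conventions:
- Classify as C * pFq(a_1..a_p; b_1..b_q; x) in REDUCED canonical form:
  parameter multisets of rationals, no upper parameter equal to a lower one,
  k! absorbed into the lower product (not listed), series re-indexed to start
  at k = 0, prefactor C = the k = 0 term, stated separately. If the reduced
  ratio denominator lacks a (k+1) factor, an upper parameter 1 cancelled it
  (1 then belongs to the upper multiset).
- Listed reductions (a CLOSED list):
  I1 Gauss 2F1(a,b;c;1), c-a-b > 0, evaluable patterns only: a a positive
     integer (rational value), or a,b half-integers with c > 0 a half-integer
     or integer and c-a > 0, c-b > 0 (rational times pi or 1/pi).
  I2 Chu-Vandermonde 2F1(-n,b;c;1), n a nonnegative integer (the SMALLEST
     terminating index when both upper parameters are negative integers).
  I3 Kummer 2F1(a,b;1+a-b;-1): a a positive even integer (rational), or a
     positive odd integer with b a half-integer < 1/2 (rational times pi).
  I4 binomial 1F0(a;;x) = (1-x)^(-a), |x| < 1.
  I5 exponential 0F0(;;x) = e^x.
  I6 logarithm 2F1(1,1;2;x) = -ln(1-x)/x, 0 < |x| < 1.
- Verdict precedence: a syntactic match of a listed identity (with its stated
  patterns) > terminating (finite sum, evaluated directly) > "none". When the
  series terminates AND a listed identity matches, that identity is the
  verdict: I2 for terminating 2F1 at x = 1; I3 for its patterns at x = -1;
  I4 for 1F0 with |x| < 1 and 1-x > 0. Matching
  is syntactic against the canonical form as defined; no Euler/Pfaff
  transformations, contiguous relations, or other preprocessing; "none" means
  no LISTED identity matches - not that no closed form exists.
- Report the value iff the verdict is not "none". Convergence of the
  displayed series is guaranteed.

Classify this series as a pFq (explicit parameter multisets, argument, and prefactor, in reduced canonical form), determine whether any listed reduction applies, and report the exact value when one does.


Key step: from the first term 4/9: the running product (C = 4/9) telescopes to a rising factorial.
Step ratio: r(k) = (-7/9) * (k-10) (k-1/2) (k-1/4) / [(k+1/6) (k+1/5) (k+1)] ; factor over Q: parameters, x = (-7/9), and C = 4/9.

With C = 4/9: the canonical form is 3F2(-10, -1/2, -1/4; 1/6, 1/5; -7/9). Verdict: terminating. (-10)_k vanishes past k = 10, leaving a 11-term sum, computed directly. Sum: 3402121288379805129468677/49994902806377520955392.


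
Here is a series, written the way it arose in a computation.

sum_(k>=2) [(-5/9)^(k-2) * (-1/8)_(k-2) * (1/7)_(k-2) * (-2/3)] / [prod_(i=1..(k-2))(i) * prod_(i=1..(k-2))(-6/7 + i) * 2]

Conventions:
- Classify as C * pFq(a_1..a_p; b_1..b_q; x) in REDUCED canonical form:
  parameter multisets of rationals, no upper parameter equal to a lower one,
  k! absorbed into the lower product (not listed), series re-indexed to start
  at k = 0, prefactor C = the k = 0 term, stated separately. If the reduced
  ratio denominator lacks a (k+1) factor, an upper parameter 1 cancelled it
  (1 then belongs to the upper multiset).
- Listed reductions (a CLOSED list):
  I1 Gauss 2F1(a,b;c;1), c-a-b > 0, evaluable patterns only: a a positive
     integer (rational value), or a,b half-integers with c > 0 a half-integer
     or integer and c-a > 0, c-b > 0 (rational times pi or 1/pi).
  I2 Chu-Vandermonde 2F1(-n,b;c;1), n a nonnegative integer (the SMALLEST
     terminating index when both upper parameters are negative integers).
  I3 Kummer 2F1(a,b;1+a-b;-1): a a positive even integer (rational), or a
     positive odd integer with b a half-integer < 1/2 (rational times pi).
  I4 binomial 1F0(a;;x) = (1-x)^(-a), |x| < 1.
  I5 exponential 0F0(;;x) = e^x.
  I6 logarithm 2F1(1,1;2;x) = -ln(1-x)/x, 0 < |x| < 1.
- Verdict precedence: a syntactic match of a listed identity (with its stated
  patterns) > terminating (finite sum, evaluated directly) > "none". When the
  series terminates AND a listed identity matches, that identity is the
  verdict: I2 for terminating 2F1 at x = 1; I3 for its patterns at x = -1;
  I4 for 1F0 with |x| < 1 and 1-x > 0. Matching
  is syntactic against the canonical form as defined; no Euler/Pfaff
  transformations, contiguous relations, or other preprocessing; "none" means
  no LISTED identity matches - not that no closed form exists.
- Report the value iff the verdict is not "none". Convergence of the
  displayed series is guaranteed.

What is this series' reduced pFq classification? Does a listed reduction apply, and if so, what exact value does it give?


The tell: t_0 being -1/3, the parameter 1/7 appears in both the upper and lower lists and cancels.
Ratio: r(k) = (-5/9) * (k-1/8) / [(k+1)] - poly over poly, x = (-5/9) from leading terms; C = -1/3 at k = 0.

The series (x = -5/9) is 1F0: upper {-1/8}, lower {-}, prefactor -1/3. Verdict: binomial (I4) applies (the 1F0 binomial series: exponent 1/8, x = -5/9). Exact value: (-1/3) * (14/9)^(1/8).


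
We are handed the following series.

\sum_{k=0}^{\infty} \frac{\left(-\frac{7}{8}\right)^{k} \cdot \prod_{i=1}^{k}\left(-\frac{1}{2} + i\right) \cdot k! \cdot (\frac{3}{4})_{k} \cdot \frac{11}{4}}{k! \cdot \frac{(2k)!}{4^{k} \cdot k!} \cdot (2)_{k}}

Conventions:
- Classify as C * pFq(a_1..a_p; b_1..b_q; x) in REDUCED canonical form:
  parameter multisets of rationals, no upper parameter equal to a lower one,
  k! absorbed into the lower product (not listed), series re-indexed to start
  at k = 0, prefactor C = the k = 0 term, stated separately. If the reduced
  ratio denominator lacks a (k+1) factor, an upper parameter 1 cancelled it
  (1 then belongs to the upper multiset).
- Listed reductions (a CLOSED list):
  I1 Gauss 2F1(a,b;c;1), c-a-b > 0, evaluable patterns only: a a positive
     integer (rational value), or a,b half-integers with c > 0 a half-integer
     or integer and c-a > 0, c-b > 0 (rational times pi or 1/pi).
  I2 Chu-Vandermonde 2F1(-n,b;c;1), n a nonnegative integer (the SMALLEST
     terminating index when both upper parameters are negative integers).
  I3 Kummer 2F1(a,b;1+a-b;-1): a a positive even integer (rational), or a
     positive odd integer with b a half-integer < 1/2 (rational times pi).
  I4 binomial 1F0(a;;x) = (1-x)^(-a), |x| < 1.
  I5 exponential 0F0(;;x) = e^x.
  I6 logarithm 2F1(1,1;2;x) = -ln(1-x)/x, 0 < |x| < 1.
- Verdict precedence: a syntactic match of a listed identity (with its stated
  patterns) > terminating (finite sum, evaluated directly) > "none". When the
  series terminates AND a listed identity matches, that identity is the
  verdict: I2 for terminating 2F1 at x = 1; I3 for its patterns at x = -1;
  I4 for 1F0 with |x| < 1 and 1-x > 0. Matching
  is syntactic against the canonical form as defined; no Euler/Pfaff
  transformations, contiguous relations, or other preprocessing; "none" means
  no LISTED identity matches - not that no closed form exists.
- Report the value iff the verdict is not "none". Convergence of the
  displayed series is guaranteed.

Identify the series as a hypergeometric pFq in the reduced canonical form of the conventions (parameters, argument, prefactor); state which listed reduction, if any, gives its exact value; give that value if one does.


First insight: from the first term \frac{11}{4}: the lower (2k)!/(4^k k!) block (C = 11/4, x = -7/8) is (1/2)_k.
Term ratio: r(k) = -\frac{7}{8} * (k+\frac{3}{4}) (k+1) / [(k+2) (k+1)] - poly over poly, x = -\frac{7}{8} from leading terms; C = \frac{11}{4} at k = 0.

Canonical form: C = \frac{11}{4} times 2F1 with upper {\frac{3}{4}, 1}, lower {2}, x = -\frac{7}{8}. Verdict: no listed reduction: x = -\frac{7}{8} and upper {\frac{3}{4}, 1} fail every I1-I6 pattern.


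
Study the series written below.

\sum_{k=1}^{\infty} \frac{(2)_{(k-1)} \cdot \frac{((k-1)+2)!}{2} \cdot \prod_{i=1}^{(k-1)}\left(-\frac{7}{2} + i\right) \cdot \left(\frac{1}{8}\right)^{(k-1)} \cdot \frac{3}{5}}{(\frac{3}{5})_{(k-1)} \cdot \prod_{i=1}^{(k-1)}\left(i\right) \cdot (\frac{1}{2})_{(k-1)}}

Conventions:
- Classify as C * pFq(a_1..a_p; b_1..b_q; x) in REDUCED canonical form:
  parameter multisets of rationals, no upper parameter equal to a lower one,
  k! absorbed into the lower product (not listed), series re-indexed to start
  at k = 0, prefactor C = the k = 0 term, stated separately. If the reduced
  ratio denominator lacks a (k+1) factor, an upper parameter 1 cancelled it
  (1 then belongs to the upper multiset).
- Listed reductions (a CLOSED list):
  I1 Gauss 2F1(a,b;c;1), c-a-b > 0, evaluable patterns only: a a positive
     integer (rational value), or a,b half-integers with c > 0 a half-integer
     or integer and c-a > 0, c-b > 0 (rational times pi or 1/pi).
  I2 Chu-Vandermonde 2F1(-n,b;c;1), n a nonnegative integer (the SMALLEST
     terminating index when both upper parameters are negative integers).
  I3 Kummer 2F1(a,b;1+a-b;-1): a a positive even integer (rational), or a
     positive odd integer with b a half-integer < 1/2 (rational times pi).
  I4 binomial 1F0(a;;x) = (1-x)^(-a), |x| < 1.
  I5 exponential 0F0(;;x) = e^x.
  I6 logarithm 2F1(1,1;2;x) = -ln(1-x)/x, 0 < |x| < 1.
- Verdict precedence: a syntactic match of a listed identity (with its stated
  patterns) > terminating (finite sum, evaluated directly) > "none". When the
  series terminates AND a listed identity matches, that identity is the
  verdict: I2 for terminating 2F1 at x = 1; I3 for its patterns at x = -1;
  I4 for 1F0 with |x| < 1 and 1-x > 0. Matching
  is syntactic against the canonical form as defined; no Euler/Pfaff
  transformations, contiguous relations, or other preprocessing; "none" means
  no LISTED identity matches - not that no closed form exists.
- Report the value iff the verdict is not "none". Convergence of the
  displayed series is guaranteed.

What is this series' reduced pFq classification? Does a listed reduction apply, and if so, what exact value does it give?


x = \frac{1}{8} here; the reduced form reads 3F2, upper {-\frac{5}{2}, 2, 3}, lower {\frac{1}{2}, \frac{3}{5}}, C = \frac{3}{5}. Verdict: none. A 3F2 with upper {-\frac{5}{2}, 2, 3} fits none of I1-I6 at x = \frac{1}{8}; the sum runs forever.

Key observation: with t_0 = \frac{3}{5}, the running product (C = 3/5) telescopes to a rising factorial.
Term ratio: r(k) = \frac{1}{8} * (k-\frac{5}{2}) (k+2) (k+3) / [(k+\frac{1}{2}) (k+\frac{3}{5}) (k+1)] - rational; roots negated = parameters, x = \frac{1}{8}, C = \frac{3}{5}.


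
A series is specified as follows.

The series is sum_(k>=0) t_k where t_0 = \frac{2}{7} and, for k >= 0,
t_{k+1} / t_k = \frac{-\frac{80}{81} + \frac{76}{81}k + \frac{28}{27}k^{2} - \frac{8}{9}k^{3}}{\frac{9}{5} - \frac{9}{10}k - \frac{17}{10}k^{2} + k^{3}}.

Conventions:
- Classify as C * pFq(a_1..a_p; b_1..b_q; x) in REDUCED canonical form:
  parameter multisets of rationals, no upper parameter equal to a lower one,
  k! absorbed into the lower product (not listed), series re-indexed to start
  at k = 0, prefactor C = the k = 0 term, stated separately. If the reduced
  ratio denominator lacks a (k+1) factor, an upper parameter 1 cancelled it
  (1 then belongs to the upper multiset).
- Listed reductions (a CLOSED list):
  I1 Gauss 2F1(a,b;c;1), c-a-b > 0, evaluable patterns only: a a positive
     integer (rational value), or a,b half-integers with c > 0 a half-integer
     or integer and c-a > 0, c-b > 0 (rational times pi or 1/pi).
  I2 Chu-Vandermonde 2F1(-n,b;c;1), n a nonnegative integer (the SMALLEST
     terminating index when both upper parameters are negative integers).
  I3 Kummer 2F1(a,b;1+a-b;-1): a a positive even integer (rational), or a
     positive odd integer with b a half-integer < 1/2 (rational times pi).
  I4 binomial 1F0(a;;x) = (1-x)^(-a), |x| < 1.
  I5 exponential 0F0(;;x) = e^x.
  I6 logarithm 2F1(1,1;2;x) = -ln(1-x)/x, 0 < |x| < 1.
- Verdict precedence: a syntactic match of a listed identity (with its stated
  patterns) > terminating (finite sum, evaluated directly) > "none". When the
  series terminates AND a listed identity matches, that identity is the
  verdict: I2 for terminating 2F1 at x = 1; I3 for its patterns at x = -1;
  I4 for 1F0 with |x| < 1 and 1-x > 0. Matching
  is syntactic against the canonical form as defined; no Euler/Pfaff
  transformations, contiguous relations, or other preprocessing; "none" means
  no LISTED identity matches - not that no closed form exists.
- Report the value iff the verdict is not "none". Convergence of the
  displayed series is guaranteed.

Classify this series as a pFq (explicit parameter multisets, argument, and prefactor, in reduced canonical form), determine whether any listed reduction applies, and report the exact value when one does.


Classification (C = \frac{2}{7}): 3F2 with upper {-\frac{4}{3}, -\frac{5}{6}, 1}, lower {-\frac{3}{2}, -\frac{6}{5}}, argument x = -\frac{8}{9}. Verdict: none. Every listed pattern misses the 3F2 form at -\frac{8}{9}, upper {-\frac{4}{3}, -\frac{5}{6}, 1}.

The tell: t_0 = \frac{2}{7} here, and factor the ratio over Q (C = 2/7): negated roots = parameters.
Ratio: r(k) = -\frac{8}{9} * (k-\frac{4}{3}) (k-\frac{5}{6}) (k+1) / [(k-\frac{3}{2}) (k-\frac{6}{5}) (k+1)] - poly over poly, x = -\frac{8}{9} from leading terms; C = \frac{2}{7} at k = 0.


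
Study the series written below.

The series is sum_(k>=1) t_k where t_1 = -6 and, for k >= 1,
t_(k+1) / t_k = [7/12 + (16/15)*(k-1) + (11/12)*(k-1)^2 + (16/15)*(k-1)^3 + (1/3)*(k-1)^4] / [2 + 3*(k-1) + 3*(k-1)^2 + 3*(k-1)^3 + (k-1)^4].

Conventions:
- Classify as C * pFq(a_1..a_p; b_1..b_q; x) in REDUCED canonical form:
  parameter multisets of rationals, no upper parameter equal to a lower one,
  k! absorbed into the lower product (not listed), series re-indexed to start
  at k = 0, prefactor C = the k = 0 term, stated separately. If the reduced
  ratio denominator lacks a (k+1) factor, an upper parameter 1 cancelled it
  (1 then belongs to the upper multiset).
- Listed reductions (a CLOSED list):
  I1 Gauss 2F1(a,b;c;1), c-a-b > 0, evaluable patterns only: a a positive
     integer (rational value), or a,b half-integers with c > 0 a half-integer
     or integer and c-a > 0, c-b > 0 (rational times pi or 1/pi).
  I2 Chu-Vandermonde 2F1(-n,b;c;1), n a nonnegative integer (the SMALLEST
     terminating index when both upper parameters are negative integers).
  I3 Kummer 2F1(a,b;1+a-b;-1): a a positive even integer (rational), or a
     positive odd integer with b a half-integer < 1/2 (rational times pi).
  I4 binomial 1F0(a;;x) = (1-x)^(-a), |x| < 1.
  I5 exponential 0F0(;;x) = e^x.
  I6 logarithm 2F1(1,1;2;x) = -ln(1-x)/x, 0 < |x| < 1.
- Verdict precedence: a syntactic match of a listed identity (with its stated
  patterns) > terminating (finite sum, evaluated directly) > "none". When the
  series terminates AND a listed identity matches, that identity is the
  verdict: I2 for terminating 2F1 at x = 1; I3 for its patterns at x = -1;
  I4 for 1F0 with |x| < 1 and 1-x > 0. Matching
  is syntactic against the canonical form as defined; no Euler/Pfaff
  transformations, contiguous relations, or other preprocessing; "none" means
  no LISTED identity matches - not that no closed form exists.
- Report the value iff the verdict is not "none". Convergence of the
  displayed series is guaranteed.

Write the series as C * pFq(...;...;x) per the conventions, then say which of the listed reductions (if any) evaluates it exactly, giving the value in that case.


Prefactor -6, argument 1/3: 2F1 with upper {7/10, 5/2} over lower {2}. Verdict: none (x = 1/3): each listed identity misses the multisets {7/10, 5/2} ; {2}.

Key step: t_0 = -6 here, and the expanded ratio factors over Q; C = -6, roots give parameters.
Consecutive-term ratio: r(k) = (1/3) * (k+7/10) (k+5/2) / [(k+2) (k+1)] - rational in k, leading ratio (1/3); with t_0 = -6, classification follows.


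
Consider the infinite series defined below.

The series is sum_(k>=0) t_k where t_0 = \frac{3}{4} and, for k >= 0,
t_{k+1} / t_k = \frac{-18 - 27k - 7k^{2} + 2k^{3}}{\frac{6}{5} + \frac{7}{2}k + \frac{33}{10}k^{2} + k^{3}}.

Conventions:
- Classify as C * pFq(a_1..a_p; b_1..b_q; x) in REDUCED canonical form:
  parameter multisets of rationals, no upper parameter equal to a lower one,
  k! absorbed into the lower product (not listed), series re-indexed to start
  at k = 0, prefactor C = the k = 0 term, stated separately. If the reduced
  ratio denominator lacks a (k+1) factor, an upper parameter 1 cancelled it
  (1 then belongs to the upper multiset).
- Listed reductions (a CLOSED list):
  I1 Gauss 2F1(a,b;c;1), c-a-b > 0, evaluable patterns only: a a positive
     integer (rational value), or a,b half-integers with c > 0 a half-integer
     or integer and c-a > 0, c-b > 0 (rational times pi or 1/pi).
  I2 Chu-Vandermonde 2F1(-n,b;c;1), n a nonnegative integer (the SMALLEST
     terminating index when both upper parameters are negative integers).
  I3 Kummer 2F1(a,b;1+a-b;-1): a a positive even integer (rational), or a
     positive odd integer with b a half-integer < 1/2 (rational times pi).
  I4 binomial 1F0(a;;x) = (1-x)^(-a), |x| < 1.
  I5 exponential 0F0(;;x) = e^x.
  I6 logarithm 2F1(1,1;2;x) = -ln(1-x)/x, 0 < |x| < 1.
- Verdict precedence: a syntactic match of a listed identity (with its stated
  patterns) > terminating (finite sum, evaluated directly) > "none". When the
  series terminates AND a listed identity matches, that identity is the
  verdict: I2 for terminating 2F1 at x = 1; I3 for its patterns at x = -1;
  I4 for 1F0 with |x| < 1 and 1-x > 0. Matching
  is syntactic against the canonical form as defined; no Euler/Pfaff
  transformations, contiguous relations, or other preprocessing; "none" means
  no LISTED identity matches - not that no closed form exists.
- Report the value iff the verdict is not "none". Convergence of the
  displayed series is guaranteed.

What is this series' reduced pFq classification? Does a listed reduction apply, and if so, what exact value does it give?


Structural cue: with t_0 = \frac{3}{4}, cancel k + 3/2 from the displayed ratio first; then C = 3/4.
Ratio: r(k) = 2 * (k-6) (k+1) / [(k+\frac{4}{5}) (k+1)] - rational in k, leading ratio 2; with t_0 = \frac{3}{4}, classification follows.

Reduced: x = 2, 2F1, upper = {-6, 1}, lower = {\frac{4}{5}}, C = \frac{3}{4}. Verdict: terminating - upper parameter -6 makes this a finite sum (last index 6), evaluated exactly. Exact value: \frac{5564}{3857}.


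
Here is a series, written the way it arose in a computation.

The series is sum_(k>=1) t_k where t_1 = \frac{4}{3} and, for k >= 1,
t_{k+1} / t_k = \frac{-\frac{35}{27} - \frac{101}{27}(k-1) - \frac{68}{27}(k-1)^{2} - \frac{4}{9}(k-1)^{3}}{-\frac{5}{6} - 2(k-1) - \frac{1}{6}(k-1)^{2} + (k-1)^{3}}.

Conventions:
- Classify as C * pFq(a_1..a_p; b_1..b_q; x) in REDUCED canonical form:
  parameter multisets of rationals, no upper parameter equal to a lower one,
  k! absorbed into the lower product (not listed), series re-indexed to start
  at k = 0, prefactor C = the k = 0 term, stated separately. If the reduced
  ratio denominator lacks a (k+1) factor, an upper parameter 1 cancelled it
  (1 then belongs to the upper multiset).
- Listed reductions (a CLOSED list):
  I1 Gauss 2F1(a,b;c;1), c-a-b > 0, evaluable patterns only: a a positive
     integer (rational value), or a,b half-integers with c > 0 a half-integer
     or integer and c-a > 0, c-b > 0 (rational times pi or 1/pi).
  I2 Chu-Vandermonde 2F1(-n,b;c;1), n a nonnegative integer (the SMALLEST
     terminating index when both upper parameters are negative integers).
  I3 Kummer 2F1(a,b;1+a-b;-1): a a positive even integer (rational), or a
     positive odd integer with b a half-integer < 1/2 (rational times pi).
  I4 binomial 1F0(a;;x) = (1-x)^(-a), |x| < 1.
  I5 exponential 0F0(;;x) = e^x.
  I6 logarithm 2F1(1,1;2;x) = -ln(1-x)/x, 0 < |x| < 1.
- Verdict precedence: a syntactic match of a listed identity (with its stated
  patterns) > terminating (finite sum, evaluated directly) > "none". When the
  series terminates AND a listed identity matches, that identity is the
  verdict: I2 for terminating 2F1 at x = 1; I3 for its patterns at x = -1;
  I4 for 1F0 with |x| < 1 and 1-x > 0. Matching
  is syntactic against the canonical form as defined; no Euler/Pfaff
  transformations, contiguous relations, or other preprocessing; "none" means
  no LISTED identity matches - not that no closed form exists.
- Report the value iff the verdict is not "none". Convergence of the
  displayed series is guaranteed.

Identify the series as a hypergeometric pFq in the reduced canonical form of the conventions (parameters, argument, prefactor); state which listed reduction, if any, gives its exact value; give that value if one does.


Prefactor \frac{4}{3}, argument -\frac{4}{9}: 2F1 with upper {\frac{5}{3}, \frac{7}{2}} over lower {-\frac{5}{3}}. Verdict: none - at argument -\frac{4}{9} the multisets {\frac{5}{3}, \frac{7}{2}} ; {-\frac{5}{3}} match no listed identity.

Key observation: with t_0 = \frac{4}{3}, cancel k + 1/2 from the displayed ratio first; then C = 4/3.
Ratio: r(k) = -\frac{4}{9} * (k+\frac{5}{3}) (k+\frac{7}{2}) / [(k-\frac{5}{3}) (k+1)] - rational; roots negated = parameters, x = -\frac{4}{9}, C = \frac{4}{3}.


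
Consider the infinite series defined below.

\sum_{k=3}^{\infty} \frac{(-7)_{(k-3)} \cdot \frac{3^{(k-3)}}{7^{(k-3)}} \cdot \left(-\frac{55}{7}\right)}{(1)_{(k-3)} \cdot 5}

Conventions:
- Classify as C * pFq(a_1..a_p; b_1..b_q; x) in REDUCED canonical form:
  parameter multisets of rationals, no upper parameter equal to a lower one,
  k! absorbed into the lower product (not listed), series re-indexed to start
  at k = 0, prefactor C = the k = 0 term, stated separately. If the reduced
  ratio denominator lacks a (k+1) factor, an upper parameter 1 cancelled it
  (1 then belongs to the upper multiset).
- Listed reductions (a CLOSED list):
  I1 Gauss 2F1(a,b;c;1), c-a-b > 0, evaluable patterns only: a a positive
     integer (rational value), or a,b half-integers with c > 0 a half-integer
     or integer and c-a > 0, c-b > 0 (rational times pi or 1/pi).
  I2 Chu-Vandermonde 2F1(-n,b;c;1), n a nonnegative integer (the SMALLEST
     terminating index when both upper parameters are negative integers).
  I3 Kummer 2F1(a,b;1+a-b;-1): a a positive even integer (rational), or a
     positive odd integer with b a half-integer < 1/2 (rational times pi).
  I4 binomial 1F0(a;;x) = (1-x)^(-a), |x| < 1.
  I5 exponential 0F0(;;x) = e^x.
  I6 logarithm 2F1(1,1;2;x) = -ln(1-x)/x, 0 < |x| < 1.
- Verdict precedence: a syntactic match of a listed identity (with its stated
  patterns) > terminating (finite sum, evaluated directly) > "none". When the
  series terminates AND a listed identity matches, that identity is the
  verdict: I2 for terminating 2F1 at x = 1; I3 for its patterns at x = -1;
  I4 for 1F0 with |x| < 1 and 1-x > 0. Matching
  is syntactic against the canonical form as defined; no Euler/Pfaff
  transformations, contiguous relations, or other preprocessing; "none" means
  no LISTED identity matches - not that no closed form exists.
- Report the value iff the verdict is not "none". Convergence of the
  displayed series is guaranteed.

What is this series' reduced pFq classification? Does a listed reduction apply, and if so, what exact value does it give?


The series (x = \frac{3}{7}) is 1F0: upper {-7}, lower {-}, prefactor -\frac{11}{7}. Verdict: the binomial series (I4) fires (the 1F0 binomial series: exponent 7, x = \frac{3}{7}). Its exact value is -\frac{180224}{5764801}.

Key step: t_0 being -\frac{11}{7}, the two geometric factors (prefactor -11/7) combine into one argument.
Step ratio: r(k) = \frac{3}{7} * (k-7) / [(k+1)] - poly over poly, x = \frac{3}{7} from leading terms; C = -\frac{11}{7} at k = 0.


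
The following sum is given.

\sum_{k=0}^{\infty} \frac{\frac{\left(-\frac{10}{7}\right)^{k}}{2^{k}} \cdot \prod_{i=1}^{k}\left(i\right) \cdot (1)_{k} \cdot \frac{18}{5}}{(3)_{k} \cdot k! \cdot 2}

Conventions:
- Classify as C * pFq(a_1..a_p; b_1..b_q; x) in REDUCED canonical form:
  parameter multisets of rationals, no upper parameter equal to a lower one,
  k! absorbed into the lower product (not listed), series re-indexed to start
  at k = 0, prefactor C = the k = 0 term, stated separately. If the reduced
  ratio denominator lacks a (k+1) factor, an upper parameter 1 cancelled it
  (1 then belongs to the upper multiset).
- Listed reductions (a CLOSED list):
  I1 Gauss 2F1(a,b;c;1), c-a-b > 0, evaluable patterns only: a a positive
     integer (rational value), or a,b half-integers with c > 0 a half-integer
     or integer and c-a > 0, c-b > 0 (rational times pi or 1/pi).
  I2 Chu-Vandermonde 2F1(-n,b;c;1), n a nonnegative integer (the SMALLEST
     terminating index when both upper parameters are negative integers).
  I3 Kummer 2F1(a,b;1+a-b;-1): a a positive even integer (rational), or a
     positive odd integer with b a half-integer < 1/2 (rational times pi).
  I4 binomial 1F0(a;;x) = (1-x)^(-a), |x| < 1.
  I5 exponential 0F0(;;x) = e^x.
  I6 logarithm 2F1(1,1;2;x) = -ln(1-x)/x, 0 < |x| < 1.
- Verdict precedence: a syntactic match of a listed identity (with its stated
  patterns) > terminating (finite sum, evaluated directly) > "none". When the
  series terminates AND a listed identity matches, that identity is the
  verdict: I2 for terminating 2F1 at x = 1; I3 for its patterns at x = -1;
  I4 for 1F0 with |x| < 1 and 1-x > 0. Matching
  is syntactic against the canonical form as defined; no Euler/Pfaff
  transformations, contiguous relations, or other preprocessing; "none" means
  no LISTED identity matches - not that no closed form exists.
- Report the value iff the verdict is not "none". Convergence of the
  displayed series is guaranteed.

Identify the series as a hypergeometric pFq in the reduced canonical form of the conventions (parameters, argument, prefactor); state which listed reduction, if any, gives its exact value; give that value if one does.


This is \frac{9}{5} * 2F1(1, 1; 3; -\frac{5}{7}) in reduced canonical form. Verdict: none (x = -\frac{5}{7}): each listed identity misses the multisets {1, 1} ; {3}.

First insight: from the first term \frac{9}{5}: the two k-th powers (C = 9/5, x = -5/7) combine into one argument.
Term ratio: r(k) = -\frac{5}{7} * (k+1) (k+1) / [(k+3) (k+1)] - rational in k. x = -\frac{5}{7}; t_0 = \frac{9}{5}; negate the roots.


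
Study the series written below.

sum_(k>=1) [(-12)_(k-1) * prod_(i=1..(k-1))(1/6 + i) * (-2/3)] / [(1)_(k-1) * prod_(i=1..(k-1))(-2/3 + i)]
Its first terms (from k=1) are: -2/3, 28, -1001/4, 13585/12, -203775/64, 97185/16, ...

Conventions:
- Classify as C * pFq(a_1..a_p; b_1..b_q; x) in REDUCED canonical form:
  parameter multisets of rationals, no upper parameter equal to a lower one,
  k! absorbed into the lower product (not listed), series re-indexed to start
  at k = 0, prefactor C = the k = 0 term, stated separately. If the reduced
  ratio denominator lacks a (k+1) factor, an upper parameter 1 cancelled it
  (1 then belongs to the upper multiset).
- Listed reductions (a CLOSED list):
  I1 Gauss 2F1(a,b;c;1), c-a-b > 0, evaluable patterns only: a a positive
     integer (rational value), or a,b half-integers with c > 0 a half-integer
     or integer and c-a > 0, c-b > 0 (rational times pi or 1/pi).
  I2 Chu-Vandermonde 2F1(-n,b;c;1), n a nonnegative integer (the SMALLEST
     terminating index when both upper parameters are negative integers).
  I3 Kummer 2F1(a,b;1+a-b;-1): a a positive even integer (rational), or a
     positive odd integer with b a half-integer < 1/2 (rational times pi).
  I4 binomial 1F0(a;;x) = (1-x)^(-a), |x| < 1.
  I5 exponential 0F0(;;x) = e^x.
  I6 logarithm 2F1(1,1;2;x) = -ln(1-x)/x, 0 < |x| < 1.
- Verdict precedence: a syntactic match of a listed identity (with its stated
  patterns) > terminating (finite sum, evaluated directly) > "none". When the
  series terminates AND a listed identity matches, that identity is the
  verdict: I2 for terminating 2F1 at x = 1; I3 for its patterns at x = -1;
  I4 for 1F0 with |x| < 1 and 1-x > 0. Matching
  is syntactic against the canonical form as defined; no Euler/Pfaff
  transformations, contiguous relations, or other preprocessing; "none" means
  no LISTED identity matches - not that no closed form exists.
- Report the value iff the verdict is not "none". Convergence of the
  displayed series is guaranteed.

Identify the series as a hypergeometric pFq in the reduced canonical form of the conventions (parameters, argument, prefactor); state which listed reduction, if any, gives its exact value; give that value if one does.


With C = -2/3: the canonical form is 2F1(-12, 7/6; 1/3; 1). Verdict: this is Chu-Vandermonde (I2) (terminating 2F1 at x = 1 with n = 12, b = 7/6, c = 1/3). Sum: 3396785/213909504.

Key step: t_0 being -2/3, the running product (prefactor -2/3) telescopes to a rising factorial.
Consecutive-term ratio: r(k) = 1 * (k-12) (k+7/6) / [(k+1/3) (k+1)] - poly over poly, x = 1 from leading terms; C = -2/3 at k = 0.


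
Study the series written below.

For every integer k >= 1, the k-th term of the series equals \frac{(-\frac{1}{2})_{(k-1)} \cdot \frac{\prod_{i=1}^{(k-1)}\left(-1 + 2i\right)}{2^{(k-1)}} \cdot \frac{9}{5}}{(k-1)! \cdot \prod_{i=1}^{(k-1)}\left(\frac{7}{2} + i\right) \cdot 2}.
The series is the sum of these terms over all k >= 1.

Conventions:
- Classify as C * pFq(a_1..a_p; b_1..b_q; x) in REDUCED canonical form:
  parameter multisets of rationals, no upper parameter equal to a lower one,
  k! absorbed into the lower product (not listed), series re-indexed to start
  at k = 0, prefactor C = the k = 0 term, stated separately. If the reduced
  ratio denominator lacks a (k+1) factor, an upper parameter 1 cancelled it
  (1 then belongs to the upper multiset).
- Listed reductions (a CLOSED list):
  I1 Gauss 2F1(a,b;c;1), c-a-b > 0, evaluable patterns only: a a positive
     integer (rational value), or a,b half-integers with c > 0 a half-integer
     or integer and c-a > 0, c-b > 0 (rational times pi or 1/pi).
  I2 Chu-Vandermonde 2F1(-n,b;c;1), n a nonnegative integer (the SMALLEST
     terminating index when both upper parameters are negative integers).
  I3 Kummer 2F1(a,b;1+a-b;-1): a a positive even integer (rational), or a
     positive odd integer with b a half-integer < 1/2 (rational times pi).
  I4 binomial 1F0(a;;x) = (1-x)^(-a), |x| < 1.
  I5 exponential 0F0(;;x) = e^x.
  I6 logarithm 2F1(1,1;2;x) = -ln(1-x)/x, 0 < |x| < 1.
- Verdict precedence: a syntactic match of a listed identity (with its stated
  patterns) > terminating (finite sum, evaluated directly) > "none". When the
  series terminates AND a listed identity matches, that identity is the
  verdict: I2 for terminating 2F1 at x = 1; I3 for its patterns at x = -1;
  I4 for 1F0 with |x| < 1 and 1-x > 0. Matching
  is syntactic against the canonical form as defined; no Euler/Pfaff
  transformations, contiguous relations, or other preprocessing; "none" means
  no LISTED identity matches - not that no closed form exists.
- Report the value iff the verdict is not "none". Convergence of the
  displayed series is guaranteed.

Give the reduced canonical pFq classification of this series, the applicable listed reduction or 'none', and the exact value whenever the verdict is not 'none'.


Reduced: x = 1, 2F1, upper = {-\frac{1}{2}, \frac{1}{2}}, lower = {\frac{9}{2}}, C = \frac{9}{10}. Verdict (x = 1): Gauss (I1, half-integer pattern) applies (x = 1; upper {-\frac{1}{2}, \frac{1}{2}} half-integers, c = \frac{9}{2} in the evaluable pattern). Hence: \frac{2205}{8192} \cdot \pi.

First insight: t_0 = \frac{9}{10} here, and the constant factors (C = 9/10, x = 1) combine into one prefactor.
Ratio: r(k) = 1 * (k-\frac{1}{2}) (k+\frac{1}{2}) / [(k+\frac{9}{2}) (k+1)] - rational; roots negated = parameters, x = 1, C = \frac{9}{10}.


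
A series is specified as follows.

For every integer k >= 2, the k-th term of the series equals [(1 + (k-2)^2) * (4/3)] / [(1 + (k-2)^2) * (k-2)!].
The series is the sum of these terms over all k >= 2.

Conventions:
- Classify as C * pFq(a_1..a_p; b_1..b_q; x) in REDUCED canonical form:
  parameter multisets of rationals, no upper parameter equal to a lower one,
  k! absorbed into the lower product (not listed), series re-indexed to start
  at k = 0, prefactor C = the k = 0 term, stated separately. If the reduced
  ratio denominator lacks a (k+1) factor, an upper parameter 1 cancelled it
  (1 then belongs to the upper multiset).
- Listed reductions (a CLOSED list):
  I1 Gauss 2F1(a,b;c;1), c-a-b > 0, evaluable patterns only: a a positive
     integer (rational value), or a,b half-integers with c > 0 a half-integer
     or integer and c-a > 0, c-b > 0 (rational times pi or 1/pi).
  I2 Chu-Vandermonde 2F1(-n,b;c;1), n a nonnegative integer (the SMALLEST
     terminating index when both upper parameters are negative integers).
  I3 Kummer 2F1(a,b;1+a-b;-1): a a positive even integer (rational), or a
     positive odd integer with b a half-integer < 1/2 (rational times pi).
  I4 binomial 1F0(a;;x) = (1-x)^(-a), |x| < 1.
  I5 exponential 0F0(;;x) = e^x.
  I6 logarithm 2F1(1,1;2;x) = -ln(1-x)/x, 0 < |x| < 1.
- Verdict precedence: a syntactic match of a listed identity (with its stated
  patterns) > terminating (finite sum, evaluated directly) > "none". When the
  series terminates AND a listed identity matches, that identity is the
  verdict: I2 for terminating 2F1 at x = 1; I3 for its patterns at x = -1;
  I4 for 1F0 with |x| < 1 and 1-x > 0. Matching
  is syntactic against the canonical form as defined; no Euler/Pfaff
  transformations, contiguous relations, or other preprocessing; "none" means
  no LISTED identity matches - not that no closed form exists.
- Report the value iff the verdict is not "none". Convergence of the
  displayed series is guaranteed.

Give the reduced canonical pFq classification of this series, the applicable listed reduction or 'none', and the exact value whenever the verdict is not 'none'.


The tell: t_0 = 4/3 here, and k^2 + 1 divides numerator and denominator alike; C = 4/3, x = 1 after cancelling.
Step ratio: r(k) = 1 * 1 / [(k+1)] - poly over poly, x = 1 from leading terms; C = 4/3 at k = 0.

Reduced: x = 1, 0F0, upper = {-}, lower = {-}, C = 4/3. Verdict at x = 1: the I5 exponential reduction matches (the 0F0 exponential series at x = 1). Exact value: (4/3) * e^(1).
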